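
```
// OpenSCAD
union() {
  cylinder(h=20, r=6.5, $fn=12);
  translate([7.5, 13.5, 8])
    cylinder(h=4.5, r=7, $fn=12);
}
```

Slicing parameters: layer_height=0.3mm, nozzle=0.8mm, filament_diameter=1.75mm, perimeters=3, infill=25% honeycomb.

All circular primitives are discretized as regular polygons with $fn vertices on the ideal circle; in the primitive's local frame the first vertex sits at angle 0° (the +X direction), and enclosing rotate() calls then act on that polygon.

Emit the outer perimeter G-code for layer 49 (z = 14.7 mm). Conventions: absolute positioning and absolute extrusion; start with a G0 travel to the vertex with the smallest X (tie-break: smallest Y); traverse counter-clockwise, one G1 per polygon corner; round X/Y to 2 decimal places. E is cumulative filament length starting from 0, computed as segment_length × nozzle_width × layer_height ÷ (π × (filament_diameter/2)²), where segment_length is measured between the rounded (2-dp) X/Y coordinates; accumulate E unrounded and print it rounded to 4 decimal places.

At z = 14.7 mm: the r=6.5 cylinder gives a regular 12-gon of circumradius 6.5 (constant along its height); the cylinder at (7.5, 13.5) does not reach this height (z outside [8, 12.5]); Merging all regions: only the r=6.5 cylinder is present, so the union is just that shape — 1 connected region. The outline is a single polygon with 12 vertices. Extrusion per mm of travel: 0.8 × 0.3 / (π × 0.875²) = 0.099780. Accumulating E over each segment gives final E = 4.0290.

G0 X-6.50 Y0.00 Z14.70
G1 X-5.63 Y-3.25 E0.3357
G1 X-3.25 Y-5.63 E0.6715
G1 X0.00 Y-6.50 E1.0073
G1 X3.25 Y-5.63 E1.3430
G1 X5.63 Y-3.25 E1.6788
G1 X6.50 Y0.00 E2.0145
G1 X5.63 Y3.25 E2.3502
G1 X3.25 Y5.63 E2.6861
G1 X0.00 Y6.50 E3.0218
G1 X-3.25 Y5.63 E3.3575
G1 X-5.63 Y3.25 E3.6933
G1 X-6.50 Y0.00 E4.0290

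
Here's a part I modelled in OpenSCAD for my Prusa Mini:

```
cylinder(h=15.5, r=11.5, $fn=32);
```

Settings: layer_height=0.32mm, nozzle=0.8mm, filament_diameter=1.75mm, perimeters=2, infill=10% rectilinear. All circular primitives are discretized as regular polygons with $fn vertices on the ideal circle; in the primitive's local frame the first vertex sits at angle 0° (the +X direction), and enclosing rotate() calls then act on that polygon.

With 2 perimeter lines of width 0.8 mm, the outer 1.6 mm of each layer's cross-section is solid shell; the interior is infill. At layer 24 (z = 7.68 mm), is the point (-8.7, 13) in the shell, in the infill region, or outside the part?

At z = 7.68 mm: the cylinder: section is a regular 32-gon, circumradius r=11.5. Overall, the cross-section is a single solid region. The nearest boundary edge runs (-4.40, 10.62)→(-6.39, 9.56); distance from the point to it = 4.14 mm. The point is not inside any of the regions above, so it lies outside the cross-section (4.14 mm from the nearest boundary).

outside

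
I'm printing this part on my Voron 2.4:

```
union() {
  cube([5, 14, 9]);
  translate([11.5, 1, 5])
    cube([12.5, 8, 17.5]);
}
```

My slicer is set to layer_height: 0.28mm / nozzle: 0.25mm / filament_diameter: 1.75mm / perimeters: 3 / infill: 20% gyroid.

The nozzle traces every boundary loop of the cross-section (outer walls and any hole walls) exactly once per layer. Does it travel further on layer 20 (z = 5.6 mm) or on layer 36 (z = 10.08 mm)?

Layer 20 (z = 5.6): the cube (footprint 5×14) is included at this height (perimeter 38.00 mm); the cube at (11.5, 1) (footprint 12.5×8) is included at this height (perimeter 41.00 mm); Combining (union): the 2 present regions are separate (no shared area or edge), so areas and boundary lengths simply add and each stays a separate island — boundary = 79.00 mm. So its perimeter = 79.00 mm. Layer 36 (z = 10.08): the cube is not intersected at this z (z outside [0, 9]); the cube at (11.5, 1) is present — its section is the full 12.5×8 rectangle (perimeter 41.00 mm); Merging all regions: only the 12.5×8 cube at (11.5, 1) is present, so the union is just that shape — boundary = 41.00 mm. So its perimeter = 41.00 mm. Layer 20 is larger (79.00 vs 41.00 mm).

layer 20 (z = 5.6 mm)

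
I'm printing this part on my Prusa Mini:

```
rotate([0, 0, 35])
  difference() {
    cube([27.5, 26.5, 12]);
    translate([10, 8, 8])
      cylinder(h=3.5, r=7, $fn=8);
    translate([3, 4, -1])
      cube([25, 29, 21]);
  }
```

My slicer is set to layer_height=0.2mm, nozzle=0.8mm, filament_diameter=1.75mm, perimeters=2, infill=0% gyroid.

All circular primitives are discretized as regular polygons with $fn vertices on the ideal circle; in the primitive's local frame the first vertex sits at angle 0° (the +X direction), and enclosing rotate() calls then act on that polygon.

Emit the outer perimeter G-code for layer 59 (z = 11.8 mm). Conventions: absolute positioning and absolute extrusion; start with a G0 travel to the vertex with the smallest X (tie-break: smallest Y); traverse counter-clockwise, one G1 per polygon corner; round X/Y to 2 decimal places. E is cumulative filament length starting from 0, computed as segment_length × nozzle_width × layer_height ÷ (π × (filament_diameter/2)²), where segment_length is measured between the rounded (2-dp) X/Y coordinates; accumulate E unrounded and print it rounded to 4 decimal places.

At z = 11.8 mm: the cube is present — its section is the full 27.5×26.5 rectangle; the cylinder at (10, 8) is absent (z outside [8, 11.5]); the cube at (3, 4) is present — its section is the full 25×29 rectangle; After the difference (first − rest): starting from the 27.5×26.5 cube, the 25×29 cube at (3, 4) partially overlaps it — only the 551.25 mm² overlap (of its 725.00 mm²) is removed, clipping the outline — 1 connected region; (rotated 35° about Z; rotation is an isometry so areas/perimeters/island counts are preserved). The outline is a single polygon with 6 vertices. Extrusion per mm of travel: 0.8 × 0.2 / (π × 0.875²) = 0.066520. Accumulating E over each segment gives final E = 7.1846.

G0 X-15.20 Y21.71 Z11.80
G1 X0.00 Y0.00 E1.7629
G1 X22.53 Y15.77 E3.5923
G1 X20.23 Y19.05 E3.8588
G1 X0.16 Y5.00 E5.4885
G1 X-12.74 Y23.43 E6.9849
G1 X-15.20 Y21.71 E7.1846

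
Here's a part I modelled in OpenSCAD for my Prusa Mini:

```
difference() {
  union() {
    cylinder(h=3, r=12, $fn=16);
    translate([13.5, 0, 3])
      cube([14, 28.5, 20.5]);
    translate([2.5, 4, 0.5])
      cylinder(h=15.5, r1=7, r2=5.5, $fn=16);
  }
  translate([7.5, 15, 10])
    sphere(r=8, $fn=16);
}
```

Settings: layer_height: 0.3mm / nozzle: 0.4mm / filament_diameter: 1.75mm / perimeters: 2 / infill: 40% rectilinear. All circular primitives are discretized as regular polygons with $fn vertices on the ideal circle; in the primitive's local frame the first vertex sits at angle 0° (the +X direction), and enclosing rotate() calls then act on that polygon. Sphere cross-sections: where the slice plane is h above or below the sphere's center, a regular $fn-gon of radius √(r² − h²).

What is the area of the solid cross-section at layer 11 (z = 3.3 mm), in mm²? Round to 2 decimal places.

At z = 3.3 mm: the cylinder is absent (z outside [0, 3]); the cube at (13.5, 0) (footprint 14×28.5) is included at this height (area 399.00 mm²); the cone at (2.5, 4) contributes a regular 16-gon of circumradius 6.729 (interpolated between r1=7 and r2=5.5 at t=0.181) (area = (16/2)·6.729²·sin(360°/16) = 138.62 mm²); Merging all regions: the 2 present regions are separate (no shared area or edge), so areas and boundary lengths simply add and each stays a separate island — area = 537.62 mm²; the r=8 sphere at (7.5, 15) contributes a regular 16-gon of circumradius √(8²−6.7²) = 4.371 (area = (16/2)·4.371²·sin(360°/16) = 58.50 mm²); Subtracting the remaining from the first: starting from that combined region (537.62 mm²), the r=8 sphere at (7.5, 15) misses the remaining region (no effect) — area = 537.62 mm². Overall, the cross-section has 2 separate islands. Net area = 537.62 mm².

537.62 mm²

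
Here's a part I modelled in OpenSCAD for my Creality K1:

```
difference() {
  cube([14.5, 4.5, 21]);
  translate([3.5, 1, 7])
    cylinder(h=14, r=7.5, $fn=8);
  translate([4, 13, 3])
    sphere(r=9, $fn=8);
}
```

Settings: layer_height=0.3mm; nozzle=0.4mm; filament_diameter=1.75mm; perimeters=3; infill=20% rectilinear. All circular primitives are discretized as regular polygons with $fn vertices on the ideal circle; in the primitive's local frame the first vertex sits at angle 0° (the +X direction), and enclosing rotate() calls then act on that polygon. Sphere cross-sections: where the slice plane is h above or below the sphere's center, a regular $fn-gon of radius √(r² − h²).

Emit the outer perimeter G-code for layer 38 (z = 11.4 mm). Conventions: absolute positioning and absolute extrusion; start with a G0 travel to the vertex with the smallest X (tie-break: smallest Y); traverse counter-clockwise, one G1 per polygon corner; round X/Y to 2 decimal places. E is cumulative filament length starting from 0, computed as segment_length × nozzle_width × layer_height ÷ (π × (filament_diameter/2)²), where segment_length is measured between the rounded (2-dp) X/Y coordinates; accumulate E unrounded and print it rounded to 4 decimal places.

At z = 11.4 mm: the 14.5×4.5 cube contributes its full rectangle; the cylinder at (3.5, 1): section is a regular 8-gon, circumradius r=7.5; the sphere at (4, 13): section is a regular 8-gon, circumradius = √(r²−h²) = √(9²−8.4²) = 3.231; After the difference (first − rest): starting from the 14.5×4.5 cube, the r=7.5 cylinder at (3.5, 1) partially overlaps it — only the 46.76 mm² overlap (of its 159.10 mm²) is removed, clipping the outline; the r=9 sphere at (4, 13) misses the remaining region (no effect) — 1 connected region. The outline is a single polygon with 5 vertices. Extrusion per mm of travel: 0.4 × 0.3 / (π × 0.875²) = 0.049890. Accumulating E over each segment gives final E = 0.9095.

G0 X9.55 Y4.50 Z11.40
G1 X11.00 Y1.00 E0.1890
G1 X10.59 Y0.00 E0.2429
G1 X14.50 Y0.00 E0.4380
G1 X14.50 Y4.50 E0.6625
G1 X9.55 Y4.50 E0.9095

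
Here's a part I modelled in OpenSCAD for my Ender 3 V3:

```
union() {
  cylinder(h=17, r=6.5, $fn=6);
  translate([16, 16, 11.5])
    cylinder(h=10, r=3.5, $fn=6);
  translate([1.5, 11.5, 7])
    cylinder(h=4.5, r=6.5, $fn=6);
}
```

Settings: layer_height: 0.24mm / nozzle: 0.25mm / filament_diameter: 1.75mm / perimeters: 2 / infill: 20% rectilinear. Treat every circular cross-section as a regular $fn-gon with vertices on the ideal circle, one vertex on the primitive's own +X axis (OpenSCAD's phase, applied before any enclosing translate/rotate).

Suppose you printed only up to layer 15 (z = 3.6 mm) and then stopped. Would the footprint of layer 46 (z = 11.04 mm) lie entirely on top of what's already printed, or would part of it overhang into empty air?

Compare the two slices. At z = 3.6: the cylinder: section is a regular 6-gon, circumradius r=6.5 (area = (6/2)·6.500²·sin(360°/6) = 109.77 mm²); the cylinder at (16, 16) does not reach this height (z outside [11.5, 21.5]); the cylinder at (1.5, 11.5) is not intersected at this z (z outside [7, 11.5]); Combining (union): only the r=6.5 cylinder is present, so the union is just that shape — area = 109.77 mm². At z = 11.04: the cylinder: section is a regular 6-gon, circumradius r=6.5 (area = (6/2)·6.500²·sin(360°/6) = 109.77 mm²); the cylinder at (16, 16) does not reach this height (z outside [11.5, 21.5]); the r=6.5 cylinder at (1.5, 11.5) gives a regular 6-gon of circumradius 6.5 (constant along its height) (area = (6/2)·6.500²·sin(360°/6) = 109.77 mm²); Merging all regions: the 2 present regions are separate (no shared area or edge), so areas and boundary lengths simply add and each stays a separate island — area = 219.54 mm². Checking containment: at z = 11.04 the cross-section extends beyond the z = 3.6 cross-section by about 109.77 mm².

part overhangs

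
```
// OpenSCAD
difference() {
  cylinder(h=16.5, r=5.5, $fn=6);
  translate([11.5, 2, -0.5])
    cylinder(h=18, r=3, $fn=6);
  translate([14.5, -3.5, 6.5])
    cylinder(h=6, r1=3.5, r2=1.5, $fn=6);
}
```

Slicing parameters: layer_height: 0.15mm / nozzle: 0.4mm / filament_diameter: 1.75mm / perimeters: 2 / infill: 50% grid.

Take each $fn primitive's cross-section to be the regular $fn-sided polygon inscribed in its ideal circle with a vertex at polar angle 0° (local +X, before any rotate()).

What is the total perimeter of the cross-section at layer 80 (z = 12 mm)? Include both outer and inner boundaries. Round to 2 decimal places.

At z = 12 mm: the r=5.5 cylinder contributes a regular 6-gon of circumradius 5.5 (perimeter = 2·6·5.500·sin(180°/6) = 33.00 mm); the r=3 cylinder at (11.5, 2) contributes a regular 6-gon of circumradius 3 (perimeter = 2·6·3.000·sin(180°/6) = 18.00 mm); the cone at (14.5, -3.5) (r1=3.5→r2=1.5) has section circumradius 1.667 here — a regular 6-gon (perimeter = 2·6·1.667·sin(180°/6) = 10.00 mm); After the difference (first − rest): starting from the r=5.5 cylinder, the r=3 cylinder at (11.5, 2) misses the remaining region (no effect); the cone at (14.5, -3.5) misses the remaining region (no effect) — boundary = 33.00 mm. Overall, the cross-section is a single solid region. Total boundary length (outer) = 33.00 mm.

33.00 mm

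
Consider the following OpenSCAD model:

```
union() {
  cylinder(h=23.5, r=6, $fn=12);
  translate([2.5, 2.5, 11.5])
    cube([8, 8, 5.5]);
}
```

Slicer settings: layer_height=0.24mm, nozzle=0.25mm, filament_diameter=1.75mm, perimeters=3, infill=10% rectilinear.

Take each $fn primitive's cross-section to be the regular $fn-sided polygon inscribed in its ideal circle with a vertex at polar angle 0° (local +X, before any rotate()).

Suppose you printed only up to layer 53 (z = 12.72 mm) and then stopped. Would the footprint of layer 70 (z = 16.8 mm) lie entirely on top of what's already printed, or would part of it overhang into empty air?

entirely on top

Compare the two slices. At z = 12.72: the r=6 cylinder gives a regular 12-gon of circumradius 6 (constant along its height) (area = (12/2)·6.000²·sin(360°/12) = 108.00 mm²); the cube at (2.5, 2.5) (footprint 8×8) is included at this height (area 64.00 mm²); Combining (union): the regions partially overlap — summed areas 172.00 mm² minus the doubly-counted overlap 4.92 mm² gives 167.08 mm² — area = 167.08 mm². At z = 16.8: the r=6 cylinder gives a regular 12-gon of circumradius 6 (constant along its height) (area = (12/2)·6.000²·sin(360°/12) = 108.00 mm²); the cube at (2.5, 2.5) is present — its section is the full 8×8 rectangle (area 64.00 mm²); Combining (union): the regions partially overlap — summed areas 172.00 mm² minus the doubly-counted overlap 4.92 mm² gives 167.08 mm² — area = 167.08 mm². Checking containment: the cross-section at z = 16.8 is a subset of the cross-section at z = 12.72.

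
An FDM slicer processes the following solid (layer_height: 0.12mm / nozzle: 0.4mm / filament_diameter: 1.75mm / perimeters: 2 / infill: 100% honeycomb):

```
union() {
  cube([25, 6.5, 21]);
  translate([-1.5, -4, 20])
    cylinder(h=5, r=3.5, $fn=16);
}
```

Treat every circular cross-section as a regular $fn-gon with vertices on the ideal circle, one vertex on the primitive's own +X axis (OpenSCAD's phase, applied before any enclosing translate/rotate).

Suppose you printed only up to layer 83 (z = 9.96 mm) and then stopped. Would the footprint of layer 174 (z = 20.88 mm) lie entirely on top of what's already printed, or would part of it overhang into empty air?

Compare the two slices. At z = 9.96: the cube (footprint 25×6.5) is included at this height (area 162.50 mm²); the cylinder at (-1.5, -4) is absent (z outside [20, 25]); Taking the union: only the 25×6.5 cube is present, so the union is just that shape — area = 162.50 mm². At z = 20.88: the 25×6.5 cube contributes its full rectangle (area 162.50 mm²); the cylinder at (-1.5, -4): section is a regular 16-gon, circumradius r=3.5 (area = (16/2)·3.500²·sin(360°/16) = 37.50 mm²); Merging all regions: the 2 present regions are separate (no shared area or edge), so areas and boundary lengths simply add and each stays a separate island — area = 200.00 mm². Checking containment: at z = 20.88 the cross-section extends beyond the z = 9.96 cross-section by about 37.50 mm².

part overhangs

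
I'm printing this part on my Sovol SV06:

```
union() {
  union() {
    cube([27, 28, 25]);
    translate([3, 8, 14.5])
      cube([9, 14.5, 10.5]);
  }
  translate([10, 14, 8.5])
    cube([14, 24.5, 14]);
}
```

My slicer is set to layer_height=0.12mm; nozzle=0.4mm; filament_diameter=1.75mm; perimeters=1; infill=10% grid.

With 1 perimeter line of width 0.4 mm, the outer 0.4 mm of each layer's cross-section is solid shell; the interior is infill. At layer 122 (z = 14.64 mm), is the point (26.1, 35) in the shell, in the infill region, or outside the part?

outside

At z = 14.64 mm: the 27×28 cube contributes its full rectangle; the cube at (3, 8) is present — its section is the full 9×14.5 rectangle; Merging all regions: the 9×14.5 cube at (3, 8) lies entirely inside the 27×28 cube, so the union is just the 27×28 cube — 1 connected region; the cube at (10, 14) (footprint 14×24.5) is included at this height; Combining (union): the regions partially overlap (shared area 196.00 mm²), so overlapping operands fuse into one piece — 1 connected region. Overall, the cross-section is a single solid region. The nearest boundary edge runs (24.00, 38.50)→(24.00, 28.00); distance from the point to it = 2.10 mm. The point is not inside any of the regions above, so it lies outside the cross-section (2.10 mm from the nearest boundary).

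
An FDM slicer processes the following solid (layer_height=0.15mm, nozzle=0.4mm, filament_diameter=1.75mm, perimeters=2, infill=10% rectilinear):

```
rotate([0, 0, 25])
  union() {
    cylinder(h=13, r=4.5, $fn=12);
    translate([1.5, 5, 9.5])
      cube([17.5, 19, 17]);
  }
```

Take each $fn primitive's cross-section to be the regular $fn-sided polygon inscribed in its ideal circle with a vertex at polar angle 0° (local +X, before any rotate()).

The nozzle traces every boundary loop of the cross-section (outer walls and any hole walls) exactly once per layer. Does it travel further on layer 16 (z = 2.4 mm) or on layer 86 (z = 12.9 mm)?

Layer 16 (z = 2.4): the r=4.5 cylinder gives a regular 12-gon of circumradius 4.5 (constant along its height) (perimeter = 2·12·4.500·sin(180°/12) = 27.95 mm); the cube at (1.5, 5) is not intersected at this z (z outside [9.5, 26.5]); Merging all regions: only the r=4.5 cylinder is present, so the union is just that shape — boundary = 27.95 mm; (rotated 25° about Z; rotation is an isometry so areas/perimeters/island counts are preserved). So its perimeter = 27.95 mm. Layer 86 (z = 12.9): the cylinder: section is a regular 12-gon, circumradius r=4.5 (perimeter = 2·12·4.500·sin(180°/12) = 27.95 mm); the 17.5×19 cube at (1.5, 5) contributes its full rectangle (perimeter 73.00 mm); Merging all regions: the 2 present regions are separate (no shared area or edge), so areas and boundary lengths simply add and each stays a separate island — boundary = 100.95 mm; (whole slice rotated 25° about Z — lengths, areas and connectivity unchanged). So its perimeter = 100.95 mm. Layer 86 is larger (100.95 vs 27.95 mm).

layer 86 (z = 12.9 mm)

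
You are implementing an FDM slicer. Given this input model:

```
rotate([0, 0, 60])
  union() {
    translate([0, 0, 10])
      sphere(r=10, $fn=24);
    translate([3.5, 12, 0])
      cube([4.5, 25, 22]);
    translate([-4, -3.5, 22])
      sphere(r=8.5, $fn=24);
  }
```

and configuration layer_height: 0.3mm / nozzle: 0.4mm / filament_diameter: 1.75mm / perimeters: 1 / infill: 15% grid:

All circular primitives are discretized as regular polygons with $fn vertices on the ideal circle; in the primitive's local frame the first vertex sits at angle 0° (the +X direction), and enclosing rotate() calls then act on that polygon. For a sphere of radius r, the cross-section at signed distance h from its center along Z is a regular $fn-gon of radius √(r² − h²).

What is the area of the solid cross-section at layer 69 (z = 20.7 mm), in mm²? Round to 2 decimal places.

At z = 20.7 mm: the sphere is not intersected at this z (|z−center|=10.700 > r=10); the cube at (3.5, 12) (footprint 4.5×25) is included at this height (area 112.50 mm²); the r=8.5 sphere at (-4, -3.5) slices to a regular 24-gon of circumradius 8.400 (√(r²−h²) with h=1.3 from center) (area = (24/2)·8.400²·sin(360°/24) = 219.15 mm²); Combining (union): the 2 present regions are separate (no shared area or edge), so areas and boundary lengths simply add and each stays a separate island — area = 331.65 mm²; (whole slice rotated 60° about Z — lengths, areas and connectivity unchanged). Overall, the cross-section has 2 separate islands. Net area = 331.65 mm².

331.65 mm²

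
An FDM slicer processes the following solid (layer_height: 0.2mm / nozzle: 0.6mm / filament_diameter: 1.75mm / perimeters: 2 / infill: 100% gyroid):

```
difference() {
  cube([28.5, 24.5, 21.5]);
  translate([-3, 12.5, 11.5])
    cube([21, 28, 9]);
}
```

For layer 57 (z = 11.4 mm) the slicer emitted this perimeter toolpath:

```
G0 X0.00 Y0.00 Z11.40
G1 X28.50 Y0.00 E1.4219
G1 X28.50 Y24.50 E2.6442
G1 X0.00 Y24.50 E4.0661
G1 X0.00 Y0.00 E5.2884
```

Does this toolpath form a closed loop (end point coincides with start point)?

yes

Start point (G0): (0.00, 0.00). End point (last G1): the path returns to the start — closed.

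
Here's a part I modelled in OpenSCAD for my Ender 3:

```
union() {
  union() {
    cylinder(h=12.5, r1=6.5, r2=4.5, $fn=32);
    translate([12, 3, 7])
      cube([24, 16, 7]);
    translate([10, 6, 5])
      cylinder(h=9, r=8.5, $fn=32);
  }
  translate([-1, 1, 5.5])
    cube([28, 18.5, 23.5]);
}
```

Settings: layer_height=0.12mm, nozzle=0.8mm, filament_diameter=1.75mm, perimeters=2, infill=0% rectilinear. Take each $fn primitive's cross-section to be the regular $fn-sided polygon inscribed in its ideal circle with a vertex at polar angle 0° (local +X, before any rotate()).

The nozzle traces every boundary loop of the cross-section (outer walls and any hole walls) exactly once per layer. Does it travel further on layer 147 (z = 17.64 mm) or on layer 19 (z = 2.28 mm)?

layer 147 (z = 17.64 mm)

Layer 147 (z = 17.64): the cone is absent (z outside [0, 12.5]); the cube at (12, 3) is not intersected at this z (z outside [7, 14]); the cylinder at (10, 6) does not reach this height (z outside [5, 14]); Combining (union): nothing is present at this height; the cube at (-1, 1) (footprint 28×18.5) is included at this height (perimeter 93.00 mm); Combining (union): only the 28×18.5 cube at (-1, 1) is present, so the union is just that shape — boundary = 93.00 mm. So its perimeter = 93.00 mm. Layer 19 (z = 2.28): the cone: at t=0.182 of its height the radius interpolates to r₁+(r₂−r₁)t = 6.135, giving a regular 32-gon of that circumradius (perimeter = 2·32·6.135·sin(180°/32) = 38.49 mm); the cube at (12, 3) is absent (z outside [7, 14]); the cylinder at (10, 6) does not reach this height (z outside [5, 14]); Merging all regions: only the cone is present, so the union is just that shape — boundary = 38.49 mm; the cube at (-1, 1) is absent (z outside [5.5, 29]); Merging all regions: only the result so far is present, so the union is just that shape — boundary = 38.49 mm. So its perimeter = 38.49 mm. Layer 147 is larger (93.00 vs 38.49 mm).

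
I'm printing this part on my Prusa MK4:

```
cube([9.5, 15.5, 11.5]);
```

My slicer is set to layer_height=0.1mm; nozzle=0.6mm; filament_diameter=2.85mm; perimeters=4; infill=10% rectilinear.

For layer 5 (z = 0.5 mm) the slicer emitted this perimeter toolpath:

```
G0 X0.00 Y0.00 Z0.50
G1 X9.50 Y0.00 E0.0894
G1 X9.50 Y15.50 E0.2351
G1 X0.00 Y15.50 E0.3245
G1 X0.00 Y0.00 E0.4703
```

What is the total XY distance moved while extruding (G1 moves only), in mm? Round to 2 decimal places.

Sum the Euclidean lengths of each G1 segment: total = 50.00 mm.

50.00 mm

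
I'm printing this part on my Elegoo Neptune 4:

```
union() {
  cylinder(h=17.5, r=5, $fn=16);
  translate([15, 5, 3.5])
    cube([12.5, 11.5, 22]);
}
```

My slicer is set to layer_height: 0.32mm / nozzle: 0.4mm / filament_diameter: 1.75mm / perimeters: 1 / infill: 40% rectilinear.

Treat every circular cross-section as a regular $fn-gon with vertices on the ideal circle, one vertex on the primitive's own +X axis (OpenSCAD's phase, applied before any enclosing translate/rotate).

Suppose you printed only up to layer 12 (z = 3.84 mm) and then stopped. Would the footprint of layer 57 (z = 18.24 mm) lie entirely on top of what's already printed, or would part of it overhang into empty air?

entirely on top

Compare the two slices. At z = 3.84: the r=5 cylinder gives a regular 16-gon of circumradius 5 (constant along its height) (area = (16/2)·5.000²·sin(360°/16) = 76.54 mm²); the 12.5×11.5 cube at (15, 5) contributes its full rectangle (area 143.75 mm²); Taking the union: the 2 present regions are separate (no shared area or edge), so areas and boundary lengths simply add and each stays a separate island — area = 220.29 mm². At z = 18.24: the cylinder does not reach this height (z outside [0, 17.5]); the cube at (15, 5) is present — its section is the full 12.5×11.5 rectangle (area 143.75 mm²); Merging all regions: only the 12.5×11.5 cube at (15, 5) is present, so the union is just that shape — area = 143.75 mm². Checking containment: the cross-section at z = 18.24 is a subset of the cross-section at z = 3.84.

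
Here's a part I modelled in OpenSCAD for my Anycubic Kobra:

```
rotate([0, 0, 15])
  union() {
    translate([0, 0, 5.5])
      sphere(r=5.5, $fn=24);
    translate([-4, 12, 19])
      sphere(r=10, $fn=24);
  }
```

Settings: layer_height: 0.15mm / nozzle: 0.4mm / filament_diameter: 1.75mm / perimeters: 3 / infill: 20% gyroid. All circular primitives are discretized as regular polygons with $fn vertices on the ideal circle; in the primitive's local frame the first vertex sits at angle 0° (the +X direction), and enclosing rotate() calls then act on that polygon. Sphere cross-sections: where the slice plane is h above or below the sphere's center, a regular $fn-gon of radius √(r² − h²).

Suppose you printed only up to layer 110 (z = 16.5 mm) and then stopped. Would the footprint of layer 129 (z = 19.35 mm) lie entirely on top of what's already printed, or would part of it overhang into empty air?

part overhangs

Compare the two slices. At z = 16.5: the sphere does not reach this height (|z−center|=11.000 > r=5.5); the r=10 sphere at (-4, 12) slices to a regular 24-gon of circumradius 9.682 (√(r²−h²) with h=2.5 from center) (area = (24/2)·9.682²·sin(360°/24) = 291.17 mm²); Taking the union: only the r=10 sphere at (-4, 12) is present, so the union is just that shape — area = 291.17 mm²; (whole slice rotated 15° about Z — lengths, areas and connectivity unchanged). At z = 19.35: the sphere is not intersected at this z (|z−center|=13.850 > r=5.5); the sphere at (-4, 12): section is a regular 24-gon, circumradius = √(r²−h²) = √(10²−0.35²) = 9.994 (area = (24/2)·9.994²·sin(360°/24) = 310.20 mm²); Merging all regions: only the r=10 sphere at (-4, 12) is present, so the union is just that shape — area = 310.20 mm²; (rotated 15° about Z; rotation is an isometry so areas/perimeters/island counts are preserved). Checking containment: at z = 19.35 the cross-section extends beyond the z = 16.5 cross-section by about 19.03 mm².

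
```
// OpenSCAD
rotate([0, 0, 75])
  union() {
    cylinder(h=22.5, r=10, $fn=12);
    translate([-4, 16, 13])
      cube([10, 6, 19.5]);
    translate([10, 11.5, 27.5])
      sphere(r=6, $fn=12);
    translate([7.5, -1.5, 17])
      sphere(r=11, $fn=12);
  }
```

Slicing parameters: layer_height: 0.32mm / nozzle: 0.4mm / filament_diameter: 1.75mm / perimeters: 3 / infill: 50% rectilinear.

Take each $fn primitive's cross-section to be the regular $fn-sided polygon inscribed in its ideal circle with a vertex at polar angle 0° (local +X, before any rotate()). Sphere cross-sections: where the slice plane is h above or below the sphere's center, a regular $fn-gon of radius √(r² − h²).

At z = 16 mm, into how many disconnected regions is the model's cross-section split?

2

At z = 16 mm: the r=10 cylinder gives a regular 12-gon of circumradius 10 (constant along its height); the 10×6 cube at (-4, 16) contributes its full rectangle; the sphere at (10, 11.5) is not intersected at this z (|z−center|=11.500 > r=6); the r=11 sphere at (7.5, -1.5) contributes a regular 12-gon of circumradius √(11²−1²) = 10.954; Taking the union: the regions partially overlap (shared area 175.74 mm²), so overlapping operands fuse into one piece — 2 connected regions; (whole slice rotated 75° about Z — lengths, areas and connectivity unchanged). The result has 2 disconnected regions.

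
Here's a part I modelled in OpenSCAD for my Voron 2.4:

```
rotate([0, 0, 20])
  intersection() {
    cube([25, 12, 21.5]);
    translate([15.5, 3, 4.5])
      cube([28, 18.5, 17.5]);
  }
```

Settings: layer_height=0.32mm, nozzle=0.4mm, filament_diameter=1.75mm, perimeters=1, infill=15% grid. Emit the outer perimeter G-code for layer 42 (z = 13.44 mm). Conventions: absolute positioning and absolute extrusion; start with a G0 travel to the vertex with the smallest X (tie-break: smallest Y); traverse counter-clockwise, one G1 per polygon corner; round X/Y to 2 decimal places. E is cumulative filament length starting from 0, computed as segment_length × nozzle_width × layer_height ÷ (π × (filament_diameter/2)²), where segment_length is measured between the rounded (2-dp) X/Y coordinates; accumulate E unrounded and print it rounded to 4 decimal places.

At z = 13.44 mm: the cube (footprint 25×12) is included at this height; the cube at (15.5, 3) (footprint 28×18.5) is included at this height; Keeping only the common overlap: the 28×18.5 cube at (15.5, 3) partially overlaps the 25×12 cube; clipping to the common part keeps 85.50 mm² — 1 connected region; (rotated 20° about Z; rotation is an isometry so areas/perimeters/island counts are preserved). The outline is a single polygon with 4 vertices. Extrusion per mm of travel: 0.4 × 0.32 / (π × 0.875²) = 0.053216. Accumulating E over each segment gives final E = 1.9697.

G0 X10.46 Y16.58 Z13.44
G1 X13.54 Y8.12 E0.4791
G1 X22.47 Y11.37 E0.9848
G1 X19.39 Y19.83 E1.4639
G1 X10.46 Y16.58 E1.9697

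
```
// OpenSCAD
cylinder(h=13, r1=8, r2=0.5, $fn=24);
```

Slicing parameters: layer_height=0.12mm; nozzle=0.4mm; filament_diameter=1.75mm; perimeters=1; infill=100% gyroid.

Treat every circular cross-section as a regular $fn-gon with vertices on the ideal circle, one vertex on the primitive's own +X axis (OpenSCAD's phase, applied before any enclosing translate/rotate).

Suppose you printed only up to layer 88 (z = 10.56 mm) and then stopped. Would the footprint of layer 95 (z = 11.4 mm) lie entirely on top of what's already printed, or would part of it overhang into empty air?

Compare the two slices. At z = 10.56: the cone contributes a regular 24-gon of circumradius 1.908 (interpolated between r1=8 and r2=0.5 at t=0.812) (area = (24/2)·1.908²·sin(360°/24) = 11.30 mm²). At z = 11.4: the cone contributes a regular 24-gon of circumradius 1.423 (interpolated between r1=8 and r2=0.5 at t=0.877) (area = (24/2)·1.423²·sin(360°/24) = 6.29 mm²). Checking containment: the cross-section at z = 11.4 is a subset of the cross-section at z = 10.56.

entirely on top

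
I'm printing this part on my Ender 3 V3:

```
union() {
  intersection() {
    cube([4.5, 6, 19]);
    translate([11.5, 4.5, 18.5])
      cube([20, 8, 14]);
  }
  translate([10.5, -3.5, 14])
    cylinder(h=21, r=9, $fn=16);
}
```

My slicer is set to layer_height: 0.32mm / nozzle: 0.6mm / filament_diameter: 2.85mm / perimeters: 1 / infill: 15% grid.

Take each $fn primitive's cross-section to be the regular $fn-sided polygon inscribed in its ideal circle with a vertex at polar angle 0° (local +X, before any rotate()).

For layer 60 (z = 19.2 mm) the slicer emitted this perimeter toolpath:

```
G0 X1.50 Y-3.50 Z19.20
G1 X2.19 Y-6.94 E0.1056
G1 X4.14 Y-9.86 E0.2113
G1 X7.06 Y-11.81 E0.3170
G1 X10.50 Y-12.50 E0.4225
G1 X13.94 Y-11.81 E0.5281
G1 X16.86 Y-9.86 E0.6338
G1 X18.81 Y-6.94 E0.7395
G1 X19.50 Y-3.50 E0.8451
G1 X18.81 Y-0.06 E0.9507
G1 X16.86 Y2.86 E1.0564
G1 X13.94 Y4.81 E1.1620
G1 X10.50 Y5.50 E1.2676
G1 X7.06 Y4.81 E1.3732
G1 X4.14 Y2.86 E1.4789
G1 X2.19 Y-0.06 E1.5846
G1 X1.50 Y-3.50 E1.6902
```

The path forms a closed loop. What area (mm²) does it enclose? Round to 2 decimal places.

247.73 mm²

Apply the shoelace formula to the sequence of (X, Y) vertices; enclosed area = 247.73 mm².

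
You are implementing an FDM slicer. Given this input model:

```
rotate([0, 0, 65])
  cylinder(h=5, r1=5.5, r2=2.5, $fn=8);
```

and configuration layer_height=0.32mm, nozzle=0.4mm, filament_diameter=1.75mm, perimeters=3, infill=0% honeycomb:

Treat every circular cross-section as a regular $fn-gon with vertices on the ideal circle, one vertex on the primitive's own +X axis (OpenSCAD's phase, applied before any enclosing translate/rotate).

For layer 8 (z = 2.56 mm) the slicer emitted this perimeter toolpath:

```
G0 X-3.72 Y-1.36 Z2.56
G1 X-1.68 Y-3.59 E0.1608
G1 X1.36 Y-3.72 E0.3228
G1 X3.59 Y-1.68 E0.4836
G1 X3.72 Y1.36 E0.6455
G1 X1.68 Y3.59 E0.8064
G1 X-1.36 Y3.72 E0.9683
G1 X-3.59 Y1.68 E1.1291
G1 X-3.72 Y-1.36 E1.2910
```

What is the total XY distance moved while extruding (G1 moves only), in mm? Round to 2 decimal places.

Sum the Euclidean lengths of each G1 segment: total = 24.26 mm.

24.26 mm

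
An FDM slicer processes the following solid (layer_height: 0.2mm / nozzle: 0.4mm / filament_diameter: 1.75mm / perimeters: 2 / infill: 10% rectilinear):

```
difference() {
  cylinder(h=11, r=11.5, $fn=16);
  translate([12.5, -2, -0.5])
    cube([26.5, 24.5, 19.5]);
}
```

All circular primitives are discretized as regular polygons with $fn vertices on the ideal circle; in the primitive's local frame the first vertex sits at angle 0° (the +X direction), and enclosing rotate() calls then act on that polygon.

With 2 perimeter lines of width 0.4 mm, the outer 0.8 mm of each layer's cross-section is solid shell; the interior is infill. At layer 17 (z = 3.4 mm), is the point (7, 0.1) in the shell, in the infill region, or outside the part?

At z = 3.4 mm: the r=11.5 cylinder contributes a regular 16-gon of circumradius 11.5; the cube at (12.5, -2) is present — its section is the full 26.5×24.5 rectangle; Taking the first minus the rest: starting from the r=11.5 cylinder, the 26.5×24.5 cube at (12.5, -2) misses the remaining region (no effect) — 1 connected region. Overall, the cross-section is a single solid region. The nearest boundary edge runs (10.62, 4.40)→(11.50, 0.00); distance from the point to it = 4.39 mm. The point is inside the cross-section and 4.39 mm from the nearest boundary — more than the 0.8 mm shell width (2 × 0.4), so it's in the infill interior.

infill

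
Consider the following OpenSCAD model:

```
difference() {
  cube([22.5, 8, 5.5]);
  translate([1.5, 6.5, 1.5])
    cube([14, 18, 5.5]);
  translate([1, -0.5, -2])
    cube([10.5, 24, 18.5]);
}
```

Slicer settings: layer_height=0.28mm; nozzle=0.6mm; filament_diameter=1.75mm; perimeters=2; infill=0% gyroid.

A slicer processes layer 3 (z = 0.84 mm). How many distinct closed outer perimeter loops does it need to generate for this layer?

At z = 0.84 mm: the 22.5×8 cube contributes its full rectangle; the cube at (1.5, 6.5) does not reach this height (z outside [1.5, 7]); the 10.5×24 cube at (1, -0.5) contributes its full rectangle; Subtracting the remaining from the first: starting from the 22.5×8 cube, the 10.5×24 cube at (1, -0.5) partially overlaps it — only the 84.00 mm² overlap (of its 252.00 mm²) is removed, clipping the outline — 2 connected regions. The result has 2 disconnected regions.

2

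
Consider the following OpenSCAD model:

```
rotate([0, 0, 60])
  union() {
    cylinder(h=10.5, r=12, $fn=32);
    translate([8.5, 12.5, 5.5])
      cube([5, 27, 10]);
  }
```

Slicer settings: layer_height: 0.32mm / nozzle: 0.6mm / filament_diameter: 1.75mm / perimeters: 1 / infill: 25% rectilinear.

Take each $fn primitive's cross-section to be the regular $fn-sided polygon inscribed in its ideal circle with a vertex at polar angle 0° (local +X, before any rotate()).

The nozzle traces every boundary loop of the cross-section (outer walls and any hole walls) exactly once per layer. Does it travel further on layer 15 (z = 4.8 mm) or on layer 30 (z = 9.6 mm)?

layer 30 (z = 9.6 mm)

Layer 15 (z = 4.8): the r=12 cylinder contributes a regular 32-gon of circumradius 12 (perimeter = 2·32·12.000·sin(180°/32) = 75.28 mm); the cube at (8.5, 12.5) does not reach this height (z outside [5.5, 15.5]); Taking the union: only the r=12 cylinder is present, so the union is just that shape — boundary = 75.28 mm; (rotated 60° about Z; rotation is an isometry so areas/perimeters/island counts are preserved). So its perimeter = 75.28 mm. Layer 30 (z = 9.6): the r=12 cylinder contributes a regular 32-gon of circumradius 12 (perimeter = 2·32·12.000·sin(180°/32) = 75.28 mm); the 5×27 cube at (8.5, 12.5) contributes its full rectangle (perimeter 64.00 mm); Merging all regions: the 2 present regions are separate (no shared area or edge), so areas and boundary lengths simply add and each stays a separate island — boundary = 139.28 mm; (rotated 60° about Z; rotation is an isometry so areas/perimeters/island counts are preserved). So its perimeter = 139.28 mm. Layer 30 is larger (139.28 vs 75.28 mm).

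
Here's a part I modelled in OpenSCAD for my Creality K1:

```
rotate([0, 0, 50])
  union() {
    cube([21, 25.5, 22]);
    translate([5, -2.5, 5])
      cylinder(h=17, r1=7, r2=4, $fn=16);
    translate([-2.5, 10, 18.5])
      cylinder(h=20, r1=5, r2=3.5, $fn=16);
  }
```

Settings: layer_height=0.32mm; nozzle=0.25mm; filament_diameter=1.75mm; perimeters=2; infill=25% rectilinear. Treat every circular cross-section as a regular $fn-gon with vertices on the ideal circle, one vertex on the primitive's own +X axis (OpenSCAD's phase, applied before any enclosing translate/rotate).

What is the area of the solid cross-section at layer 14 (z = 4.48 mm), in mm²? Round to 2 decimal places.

At z = 4.48 mm: the cube is present — its section is the full 21×25.5 rectangle (area 535.50 mm²); the cone at (5, -2.5) does not reach this height (z outside [5, 22]); the cone at (-2.5, 10) does not reach this height (z outside [18.5, 38.5]); Taking the union: only the 21×25.5 cube is present, so the union is just that shape — area = 535.50 mm²; (whole slice rotated 50° about Z — lengths, areas and connectivity unchanged). Overall, the cross-section is a single solid region. Net area = 535.50 mm².

535.50 mm²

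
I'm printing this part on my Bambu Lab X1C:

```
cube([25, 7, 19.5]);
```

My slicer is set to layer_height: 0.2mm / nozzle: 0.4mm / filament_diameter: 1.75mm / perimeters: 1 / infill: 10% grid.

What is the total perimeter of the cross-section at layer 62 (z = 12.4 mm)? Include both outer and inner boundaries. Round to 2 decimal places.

At z = 12.4 mm: the 25×7 cube contributes its full rectangle (perimeter 64.00 mm). Overall, the cross-section is a single solid region. Total boundary length (outer) = 64.00 mm.

64.00 mm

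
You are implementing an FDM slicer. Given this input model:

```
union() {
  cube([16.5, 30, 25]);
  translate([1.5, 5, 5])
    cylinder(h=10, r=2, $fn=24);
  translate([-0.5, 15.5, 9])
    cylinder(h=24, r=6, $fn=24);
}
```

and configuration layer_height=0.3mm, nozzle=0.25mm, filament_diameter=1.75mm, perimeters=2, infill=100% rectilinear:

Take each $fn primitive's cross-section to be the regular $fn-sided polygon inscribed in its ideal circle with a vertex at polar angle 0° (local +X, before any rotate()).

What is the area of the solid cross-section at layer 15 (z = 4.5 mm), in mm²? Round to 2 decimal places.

495.00 mm²

At z = 4.5 mm: the cube is present — its section is the full 16.5×30 rectangle (area 495.00 mm²); the cylinder at (1.5, 5) is absent (z outside [5, 15]); the cylinder at (-0.5, 15.5) is not intersected at this z (z outside [9, 33]); Merging all regions: only the 16.5×30 cube is present, so the union is just that shape — area = 495.00 mm². Overall, the cross-section is a single solid region. Net area = 495.00 mm².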